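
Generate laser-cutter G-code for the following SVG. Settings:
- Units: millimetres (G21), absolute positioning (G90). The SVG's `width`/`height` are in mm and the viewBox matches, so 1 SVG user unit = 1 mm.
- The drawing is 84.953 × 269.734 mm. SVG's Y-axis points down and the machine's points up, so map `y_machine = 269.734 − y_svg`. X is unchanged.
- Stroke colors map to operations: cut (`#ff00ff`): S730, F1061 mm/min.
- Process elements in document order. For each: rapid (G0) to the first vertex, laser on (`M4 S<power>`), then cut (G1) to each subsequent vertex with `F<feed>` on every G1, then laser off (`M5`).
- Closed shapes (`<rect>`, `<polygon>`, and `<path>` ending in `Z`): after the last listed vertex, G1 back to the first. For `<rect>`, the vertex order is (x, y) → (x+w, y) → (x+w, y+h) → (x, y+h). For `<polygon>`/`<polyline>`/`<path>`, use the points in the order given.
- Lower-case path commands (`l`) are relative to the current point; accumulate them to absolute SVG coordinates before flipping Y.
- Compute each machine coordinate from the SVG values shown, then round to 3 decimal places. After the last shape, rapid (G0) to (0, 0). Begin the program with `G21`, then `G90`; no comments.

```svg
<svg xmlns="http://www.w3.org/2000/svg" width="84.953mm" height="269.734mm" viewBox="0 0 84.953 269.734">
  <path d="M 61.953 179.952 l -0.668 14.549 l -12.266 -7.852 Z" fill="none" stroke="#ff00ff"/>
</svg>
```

viewBox `0 0 84.953 269.734` with mm width/height → 1 unit = 1 mm. Flip: y_m = 269.734 − y_svg.

**Shape 1** — `<path>` regular polygon, stroke `#ff00ff` → cut (S730, F1061). Machine vertices: (61.953,89.782) → (61.285,75.233) → (49.019,83.085) → (61.953,89.782). Closed: final G1 returns to the first vertex.

G21
G90
G0 X61.953 Y89.782
M4 S730
G1 X61.285 Y75.233 F1061
G1 X49.019 Y83.085 F1061
G1 X61.953 Y89.782 F1061
M5
G0 X0.000 Y0.000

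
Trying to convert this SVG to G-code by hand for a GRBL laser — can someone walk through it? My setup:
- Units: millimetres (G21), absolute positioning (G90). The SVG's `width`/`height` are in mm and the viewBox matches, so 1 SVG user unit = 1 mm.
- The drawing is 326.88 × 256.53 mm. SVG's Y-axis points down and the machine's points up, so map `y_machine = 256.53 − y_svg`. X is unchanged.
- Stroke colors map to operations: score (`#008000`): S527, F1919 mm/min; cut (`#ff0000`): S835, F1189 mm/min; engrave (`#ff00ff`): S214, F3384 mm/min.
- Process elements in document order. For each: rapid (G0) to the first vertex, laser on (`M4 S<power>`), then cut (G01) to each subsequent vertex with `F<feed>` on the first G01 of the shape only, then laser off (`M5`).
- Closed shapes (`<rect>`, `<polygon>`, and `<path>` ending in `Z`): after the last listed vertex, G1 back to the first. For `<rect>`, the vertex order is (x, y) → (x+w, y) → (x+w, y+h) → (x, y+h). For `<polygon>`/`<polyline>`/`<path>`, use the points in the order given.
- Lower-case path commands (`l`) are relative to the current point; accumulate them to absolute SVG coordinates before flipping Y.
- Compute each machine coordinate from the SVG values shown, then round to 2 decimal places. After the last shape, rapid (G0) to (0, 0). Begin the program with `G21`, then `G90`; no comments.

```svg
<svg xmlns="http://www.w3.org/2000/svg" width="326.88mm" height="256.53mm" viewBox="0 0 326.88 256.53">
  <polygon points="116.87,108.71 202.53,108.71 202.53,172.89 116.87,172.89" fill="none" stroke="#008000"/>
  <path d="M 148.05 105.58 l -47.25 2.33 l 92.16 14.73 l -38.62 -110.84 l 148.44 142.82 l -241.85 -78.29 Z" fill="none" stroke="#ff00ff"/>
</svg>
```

G21
G90
G0 X116.87 Y147.82
M4 S527
G01 X202.53 Y147.82 F1919
G01 X202.53 Y83.64
G01 X116.87 Y83.64
G01 X116.87 Y147.82
M5
G0 X148.05 Y150.95
M4 S214
G01 X100.80 Y148.62 F3384
G01 X192.96 Y133.89
G01 X154.34 Y244.73
G01 X302.78 Y101.91
G01 X60.93 Y180.20
G01 X148.05 Y150.95
M5
G0 X0.00 Y0.00

1 u = 1 mm; y_m = 256.53 − y.

[1] `<polygon>` rectangle, #008000→score S527 F1919: (116.87,147.82) → (202.53,147.82) → (202.53,83.64) → (116.87,83.64) → (116.87,147.82) (closed)

[2] `<path>` closed polygon, #ff00ff→engrave S214 F3384: (148.05,150.95) → (100.80,148.62) → (192.96,133.89) → (154.34,244.73) → (302.78,101.91) → (60.93,180.20) → (148.05,150.95) (closed)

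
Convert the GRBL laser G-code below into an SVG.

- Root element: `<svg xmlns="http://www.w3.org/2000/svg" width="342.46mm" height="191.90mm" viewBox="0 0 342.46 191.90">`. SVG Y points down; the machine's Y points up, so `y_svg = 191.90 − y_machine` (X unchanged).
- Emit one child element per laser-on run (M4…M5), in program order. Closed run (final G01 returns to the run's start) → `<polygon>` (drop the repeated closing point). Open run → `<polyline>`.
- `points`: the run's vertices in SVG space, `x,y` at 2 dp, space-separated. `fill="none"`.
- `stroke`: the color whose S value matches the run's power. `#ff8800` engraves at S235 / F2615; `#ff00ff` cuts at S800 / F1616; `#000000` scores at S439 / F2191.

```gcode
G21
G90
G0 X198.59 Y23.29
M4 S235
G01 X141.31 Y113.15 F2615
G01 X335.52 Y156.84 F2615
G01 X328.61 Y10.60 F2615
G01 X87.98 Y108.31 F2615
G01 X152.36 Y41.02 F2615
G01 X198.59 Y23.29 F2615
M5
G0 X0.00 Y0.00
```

y_svg = 191.90 − y_m. Every run uses S235, so all elements get stroke `#ff8800` (engrave).

[1] closed run; points: 198.59,168.61 141.31,78.75 335.52,35.06 328.61,181.30 87.98,83.59 152.36,150.88

<svg xmlns="http://www.w3.org/2000/svg" width="342.46mm" height="191.90mm" viewBox="0 0 342.46 191.90">
  <polygon points="198.59,168.61 141.31,78.75 335.52,35.06 328.61,181.30 87.98,83.59 152.36,150.88" fill="none" stroke="#ff8800"/>
</svg>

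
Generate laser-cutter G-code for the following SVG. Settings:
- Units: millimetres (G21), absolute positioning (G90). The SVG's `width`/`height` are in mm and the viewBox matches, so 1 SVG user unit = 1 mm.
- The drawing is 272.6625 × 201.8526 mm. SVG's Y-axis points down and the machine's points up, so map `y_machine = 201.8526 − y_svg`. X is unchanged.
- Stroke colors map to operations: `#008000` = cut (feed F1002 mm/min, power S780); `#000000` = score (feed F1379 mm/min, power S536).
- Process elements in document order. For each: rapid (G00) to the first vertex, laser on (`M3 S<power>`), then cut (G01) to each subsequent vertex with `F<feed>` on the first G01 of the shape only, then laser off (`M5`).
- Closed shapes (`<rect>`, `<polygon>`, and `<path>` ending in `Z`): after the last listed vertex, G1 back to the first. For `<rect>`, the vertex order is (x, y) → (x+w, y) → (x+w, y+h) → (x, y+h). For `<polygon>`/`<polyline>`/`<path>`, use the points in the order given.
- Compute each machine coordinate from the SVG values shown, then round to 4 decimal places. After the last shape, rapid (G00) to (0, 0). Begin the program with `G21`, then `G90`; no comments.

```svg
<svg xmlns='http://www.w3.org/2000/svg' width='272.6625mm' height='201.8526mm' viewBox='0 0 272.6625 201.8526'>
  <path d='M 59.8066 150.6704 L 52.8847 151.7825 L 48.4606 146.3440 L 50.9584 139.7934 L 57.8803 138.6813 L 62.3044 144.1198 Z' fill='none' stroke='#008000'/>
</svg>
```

G21
G90
G00 X59.8066 Y51.1822
M3 S780
G01 X52.8847 Y50.0701 F1002
G01 X48.4606 Y55.5086
G01 X50.9584 Y62.0592
G01 X57.8803 Y63.1713
G01 X62.3044 Y57.7328
G01 X59.8066 Y51.1822
M5
G00 X0.0000 Y0.0000

Since the viewBox matches the mm dimensions, user units are millimetres directly. The only transform is the Y-flip y_m = 201.8526 − y_svg.

Shape 1 is a regular polygon drawn with `<path>`. Its stroke #008000 means cut at S780, F1002. After flipping Y the toolpath is (59.8066,51.1822) → (52.8847,50.0701) → (48.4606,55.5086) → (50.9584,62.0592) → (57.8803,63.1713) → (62.3044,57.7328) → (59.8066,51.1822), returning to the start.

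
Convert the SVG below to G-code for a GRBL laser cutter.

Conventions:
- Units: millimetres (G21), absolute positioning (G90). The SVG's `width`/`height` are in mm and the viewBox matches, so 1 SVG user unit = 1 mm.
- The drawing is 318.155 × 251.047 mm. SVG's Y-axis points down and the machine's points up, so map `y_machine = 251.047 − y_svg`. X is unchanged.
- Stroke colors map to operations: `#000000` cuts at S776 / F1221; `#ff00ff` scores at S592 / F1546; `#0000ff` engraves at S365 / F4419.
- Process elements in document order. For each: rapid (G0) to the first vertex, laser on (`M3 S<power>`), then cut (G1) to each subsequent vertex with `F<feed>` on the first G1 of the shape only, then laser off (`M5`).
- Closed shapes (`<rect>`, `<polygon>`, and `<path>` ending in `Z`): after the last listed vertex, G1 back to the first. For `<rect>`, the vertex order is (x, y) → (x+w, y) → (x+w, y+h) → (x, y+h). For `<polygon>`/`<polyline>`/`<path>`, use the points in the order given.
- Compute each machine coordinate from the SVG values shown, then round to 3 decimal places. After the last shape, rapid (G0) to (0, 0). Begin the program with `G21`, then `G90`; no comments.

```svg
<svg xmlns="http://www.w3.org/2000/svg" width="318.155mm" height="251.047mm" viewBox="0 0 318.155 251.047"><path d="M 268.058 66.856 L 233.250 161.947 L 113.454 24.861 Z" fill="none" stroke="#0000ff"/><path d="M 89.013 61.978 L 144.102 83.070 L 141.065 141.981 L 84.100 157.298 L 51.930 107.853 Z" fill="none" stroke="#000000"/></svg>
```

viewBox `0 0 318.155 251.047` with mm width/height → 1 unit = 1 mm. Flip: y_m = 251.047 − y_svg.

**Shape 1** — `<path>` closed polygon, stroke `#0000ff` → engrave (S365, F4419). Machine vertices: (268.058,184.191) → (233.250,89.100) → (113.454,226.186) → (268.058,184.191). Closed: final G1 returns to the first vertex.

**Shape 2** — `<path>` regular polygon, stroke `#000000` → cut (S776, F1221). Machine vertices: (89.013,189.069) → (144.102,167.977) → (141.065,109.066) → (84.100,93.749) → (51.930,143.194) → (89.013,189.069). Closed: final G1 returns to the first vertex.

G21
G90
G0 X268.058 Y184.191
M3 S365
G1 X233.250 Y89.100 F4419
G1 X113.454 Y226.186
G1 X268.058 Y184.191
M5
G0 X89.013 Y189.069
M3 S776
G1 X144.102 Y167.977 F1221
G1 X141.065 Y109.066
G1 X84.100 Y93.749
G1 X51.930 Y143.194
G1 X89.013 Y189.069
M5
G0 X0.000 Y0.000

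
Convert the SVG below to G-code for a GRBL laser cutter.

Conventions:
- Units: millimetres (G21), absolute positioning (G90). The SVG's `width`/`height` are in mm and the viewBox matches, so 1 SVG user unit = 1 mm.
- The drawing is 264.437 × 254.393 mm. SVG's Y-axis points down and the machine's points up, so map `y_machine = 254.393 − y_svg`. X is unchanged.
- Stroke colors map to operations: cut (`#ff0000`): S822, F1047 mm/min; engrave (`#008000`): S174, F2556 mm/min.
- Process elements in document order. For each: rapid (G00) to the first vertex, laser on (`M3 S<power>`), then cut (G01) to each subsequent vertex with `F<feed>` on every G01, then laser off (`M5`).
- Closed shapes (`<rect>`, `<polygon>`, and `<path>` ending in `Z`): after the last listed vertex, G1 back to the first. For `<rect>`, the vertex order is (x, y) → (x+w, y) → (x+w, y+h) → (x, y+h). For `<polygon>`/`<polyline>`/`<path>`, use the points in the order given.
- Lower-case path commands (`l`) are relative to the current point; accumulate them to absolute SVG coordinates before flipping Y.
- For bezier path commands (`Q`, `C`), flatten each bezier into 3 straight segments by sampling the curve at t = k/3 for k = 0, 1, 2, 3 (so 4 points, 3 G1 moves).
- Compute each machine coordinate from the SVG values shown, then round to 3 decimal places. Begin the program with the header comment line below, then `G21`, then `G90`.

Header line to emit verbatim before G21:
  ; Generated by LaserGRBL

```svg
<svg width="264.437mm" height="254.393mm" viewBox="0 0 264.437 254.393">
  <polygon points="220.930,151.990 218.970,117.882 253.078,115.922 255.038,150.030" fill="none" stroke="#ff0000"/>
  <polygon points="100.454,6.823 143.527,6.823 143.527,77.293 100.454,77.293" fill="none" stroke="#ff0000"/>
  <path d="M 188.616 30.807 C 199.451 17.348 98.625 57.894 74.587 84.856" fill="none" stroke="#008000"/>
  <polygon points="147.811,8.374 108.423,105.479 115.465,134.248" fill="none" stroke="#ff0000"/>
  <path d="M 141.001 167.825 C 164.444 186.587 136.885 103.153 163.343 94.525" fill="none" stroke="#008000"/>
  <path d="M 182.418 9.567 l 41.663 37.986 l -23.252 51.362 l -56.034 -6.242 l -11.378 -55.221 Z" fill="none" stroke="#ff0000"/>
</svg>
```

; Generated by LaserGRBL
G21
G90
G00 X220.930 Y102.403
M3 S822
G01 X218.970 Y136.511 F1047
G01 X253.078 Y138.471 F1047
G01 X255.038 Y104.363 F1047
G01 X220.930 Y102.403 F1047
M5
G00 X100.454 Y247.570
M3 S822
G01 X143.527 Y247.570 F1047
G01 X143.527 Y177.100 F1047
G01 X100.454 Y177.100 F1047
G01 X100.454 Y247.570 F1047
M5
G00 X188.616 Y223.586
M3 S174
G01 X169.210 Y221.547 F2556
G01 X117.241 Y198.524 F2556
G01 X74.587 Y169.537 F2556
M5
G00 X147.811 Y246.019
M3 S822
G01 X108.423 Y148.914 F1047
G01 X115.465 Y120.145 F1047
G01 X147.811 Y246.019 F1047
M5
G00 X141.001 Y86.568
M3 S174
G01 X151.333 Y95.316 F2556
G01 X151.001 Y132.860 F2556
G01 X163.343 Y159.868 F2556
M5
G00 X182.418 Y244.826
M3 S822
G01 X224.081 Y206.840 F1047
G01 X200.829 Y155.478 F1047
G01 X144.795 Y161.720 F1047
G01 X133.417 Y216.941 F1047
G01 X182.418 Y244.826 F1047
M5

Since the viewBox matches the mm dimensions, user units are millimetres directly. The only transform is the Y-flip y_m = 254.393 − y_svg.

Shape 1 is a regular polygon drawn with `<polygon>`. Its stroke #ff0000 means cut at S822, F1047. After flipping Y the toolpath is (220.930,102.403) → (218.970,136.511) → (253.078,138.471) → (255.038,104.363) → (220.930,102.403), returning to the start.

Shape 2 is a rectangle drawn with `<polygon>`. Its stroke #ff0000 means cut at S822, F1047. After flipping Y the toolpath is (100.454,247.570) → (143.527,247.570) → (143.527,177.100) → (100.454,177.100) → (100.454,247.570), returning to the start.

Shape 3 is a cubic bezier drawn with `<path>`. Its stroke #008000 means engrave at S174, F2556. After flipping Y the toolpath is (188.616,223.586) → (169.210,221.547) → (117.241,198.524) → (74.587,169.537).

Shape 4 is a closed polygon drawn with `<polygon>`. Its stroke #ff0000 means cut at S822, F1047. After flipping Y the toolpath is (147.811,246.019) → (108.423,148.914) → (115.465,120.145) → (147.811,246.019), returning to the start.

Shape 5 is a cubic bezier drawn with `<path>`. Its stroke #008000 means engrave at S174, F2556. After flipping Y the toolpath is (141.001,86.568) → (151.333,95.316) → (151.001,132.860) → (163.343,159.868).

Shape 6 is a regular polygon drawn with `<path>`. Its stroke #ff0000 means cut at S822, F1047. After flipping Y the toolpath is (182.418,244.826) → (224.081,206.840) → (200.829,155.478) → (144.795,161.720) → (133.417,216.941) → (182.418,244.826), returning to the start.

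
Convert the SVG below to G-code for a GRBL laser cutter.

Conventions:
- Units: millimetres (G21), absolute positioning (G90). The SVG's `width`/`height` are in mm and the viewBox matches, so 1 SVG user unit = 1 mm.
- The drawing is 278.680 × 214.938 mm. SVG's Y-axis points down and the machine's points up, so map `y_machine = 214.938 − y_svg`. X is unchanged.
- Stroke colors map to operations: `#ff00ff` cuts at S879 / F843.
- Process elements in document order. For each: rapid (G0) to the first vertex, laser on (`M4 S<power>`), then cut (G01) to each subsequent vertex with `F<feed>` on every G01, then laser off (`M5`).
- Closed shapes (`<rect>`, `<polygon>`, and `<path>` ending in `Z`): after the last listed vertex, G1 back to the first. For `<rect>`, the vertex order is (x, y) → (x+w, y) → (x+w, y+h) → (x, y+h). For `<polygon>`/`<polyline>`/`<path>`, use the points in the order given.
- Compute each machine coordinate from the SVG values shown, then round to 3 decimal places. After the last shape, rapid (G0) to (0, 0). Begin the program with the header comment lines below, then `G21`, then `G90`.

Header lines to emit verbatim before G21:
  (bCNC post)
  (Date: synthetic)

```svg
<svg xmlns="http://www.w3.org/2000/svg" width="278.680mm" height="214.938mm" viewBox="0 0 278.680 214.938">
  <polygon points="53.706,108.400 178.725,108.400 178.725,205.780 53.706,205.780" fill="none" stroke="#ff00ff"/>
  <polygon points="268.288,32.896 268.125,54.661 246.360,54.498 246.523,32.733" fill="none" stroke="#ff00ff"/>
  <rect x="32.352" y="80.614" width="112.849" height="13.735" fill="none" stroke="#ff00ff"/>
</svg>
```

1 u = 1 mm; y_m = 214.938 − y.

[1] `<polygon>` rectangle, #ff00ff→cut S879 F843: (53.706,106.538) → (178.725,106.538) → (178.725,9.158) → (53.706,9.158) → (53.706,106.538) (closed)

[2] `<polygon>` regular polygon, #ff00ff→cut S879 F843: (268.288,182.042) → (268.125,160.277) → (246.360,160.440) → (246.523,182.205) → (268.288,182.042) (closed)

[3] `<rect>` rectangle, #ff00ff→cut S879 F843: (32.352,134.324) → (145.201,134.324) → (145.201,120.589) → (32.352,120.589) → (32.352,134.324) (closed)

(bCNC post)
(Date: synthetic)
G21
G90
G0 X53.706 Y106.538
M4 S879
G01 X178.725 Y106.538 F843
G01 X178.725 Y9.158 F843
G01 X53.706 Y9.158 F843
G01 X53.706 Y106.538 F843
M5
G0 X268.288 Y182.042
M4 S879
G01 X268.125 Y160.277 F843
G01 X246.360 Y160.440 F843
G01 X246.523 Y182.205 F843
G01 X268.288 Y182.042 F843
M5
G0 X32.352 Y134.324
M4 S879
G01 X145.201 Y134.324 F843
G01 X145.201 Y120.589 F843
G01 X32.352 Y120.589 F843
G01 X32.352 Y134.324 F843
M5
G0 X0.000 Y0.000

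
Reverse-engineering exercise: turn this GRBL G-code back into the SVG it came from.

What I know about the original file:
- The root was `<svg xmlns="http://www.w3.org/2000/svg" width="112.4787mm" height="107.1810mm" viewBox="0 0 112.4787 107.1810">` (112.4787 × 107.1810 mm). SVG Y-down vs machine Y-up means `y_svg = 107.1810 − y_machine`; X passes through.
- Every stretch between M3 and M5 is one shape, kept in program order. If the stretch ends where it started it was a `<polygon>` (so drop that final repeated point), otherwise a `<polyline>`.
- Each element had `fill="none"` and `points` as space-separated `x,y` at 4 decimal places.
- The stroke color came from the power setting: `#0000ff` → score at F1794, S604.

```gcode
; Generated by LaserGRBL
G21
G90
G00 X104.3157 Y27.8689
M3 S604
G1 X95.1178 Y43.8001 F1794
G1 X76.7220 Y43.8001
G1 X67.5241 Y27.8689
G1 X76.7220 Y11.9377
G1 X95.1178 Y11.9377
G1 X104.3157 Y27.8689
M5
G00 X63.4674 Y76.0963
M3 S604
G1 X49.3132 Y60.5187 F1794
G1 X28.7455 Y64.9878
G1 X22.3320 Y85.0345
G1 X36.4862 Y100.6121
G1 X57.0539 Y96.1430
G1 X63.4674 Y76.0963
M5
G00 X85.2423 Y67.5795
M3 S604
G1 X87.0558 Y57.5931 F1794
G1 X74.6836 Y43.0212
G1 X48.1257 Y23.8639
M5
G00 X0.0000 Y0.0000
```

<svg xmlns="http://www.w3.org/2000/svg" width="112.4787mm" height="107.1810mm" viewBox="0 0 112.4787 107.1810">
  <polygon points="104.3157,79.3121 95.1178,63.3809 76.7220,63.3809 67.5241,79.3121 76.7220,95.2433 95.1178,95.2433" fill="none" stroke="#0000ff"/>
  <polygon points="63.4674,31.0847 49.3132,46.6623 28.7455,42.1932 22.3320,22.1465 36.4862,6.5689 57.0539,11.0380" fill="none" stroke="#0000ff"/>
  <polyline points="85.2423,39.6015 87.0558,49.5879 74.6836,64.1598 48.1257,83.3171" fill="none" stroke="#0000ff"/>
</svg>

Machine Y-up, SVG Y-down with viewBox height 107.1810, so y_svg = 107.1810 − y_machine; X carries over. Every run uses S604, so all elements get stroke `#0000ff` (score).

Run 1: The run returns to its start, so emit a `<polygon>` with points (Y-flipped): 104.3157,79.3121 95.1178,63.3809 76.7220,63.3809 67.5241,79.3121 76.7220,95.2433 95.1178,95.2433.

Run 2: The run returns to its start, so emit a `<polygon>` with points (Y-flipped): 63.4674,31.0847 49.3132,46.6623 28.7455,42.1932 22.3320,22.1465 36.4862,6.5689 57.0539,11.0380.

Run 3: The run is open, so emit a `<polyline>` with points (Y-flipped): 85.2423,39.6015 87.0558,49.5879 74.6836,64.1598 48.1257,83.3171.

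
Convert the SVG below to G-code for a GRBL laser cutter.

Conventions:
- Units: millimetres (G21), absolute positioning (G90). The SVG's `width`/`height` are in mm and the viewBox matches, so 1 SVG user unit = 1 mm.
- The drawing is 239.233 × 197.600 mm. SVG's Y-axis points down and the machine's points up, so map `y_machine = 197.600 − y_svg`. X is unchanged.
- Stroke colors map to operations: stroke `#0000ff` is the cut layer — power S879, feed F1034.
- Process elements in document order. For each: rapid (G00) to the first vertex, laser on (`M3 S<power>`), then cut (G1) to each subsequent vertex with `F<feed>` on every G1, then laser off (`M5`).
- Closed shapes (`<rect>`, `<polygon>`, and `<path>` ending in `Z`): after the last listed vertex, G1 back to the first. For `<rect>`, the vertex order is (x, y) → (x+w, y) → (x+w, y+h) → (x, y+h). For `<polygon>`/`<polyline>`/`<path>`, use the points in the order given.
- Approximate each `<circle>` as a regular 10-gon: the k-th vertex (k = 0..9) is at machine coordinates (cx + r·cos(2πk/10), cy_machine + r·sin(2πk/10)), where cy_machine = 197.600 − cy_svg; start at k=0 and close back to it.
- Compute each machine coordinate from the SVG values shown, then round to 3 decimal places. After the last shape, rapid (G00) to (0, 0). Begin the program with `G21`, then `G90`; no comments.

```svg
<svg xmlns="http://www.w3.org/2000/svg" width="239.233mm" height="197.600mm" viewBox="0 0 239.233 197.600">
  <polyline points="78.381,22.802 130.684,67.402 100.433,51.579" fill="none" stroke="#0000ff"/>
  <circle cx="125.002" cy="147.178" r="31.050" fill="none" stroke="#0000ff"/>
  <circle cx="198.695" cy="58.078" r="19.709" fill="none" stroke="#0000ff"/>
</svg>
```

Since the viewBox matches the mm dimensions, user units are millimetres directly. The only transform is the Y-flip y_m = 197.600 − y_svg.

Shape 1 is a open polyline drawn with `<polyline>`. Its stroke #0000ff means cut at S879, F1034. After flipping Y the toolpath is (78.381,174.798) → (130.684,130.198) → (100.433,146.021).

Shape 2 is a circle drawn with `<circle>`. Its stroke #0000ff means cut at S879, F1034. After flipping Y the toolpath is (156.052,50.422) → (150.122,68.673) → (134.597,79.952) → (115.407,79.952) → (99.882,68.673) → (93.952,50.422) → (99.882,32.171) → (115.407,20.892) → (134.597,20.892) → (150.122,32.171) → (156.052,50.422), returning to the start.

Shape 3 is a circle drawn with `<circle>`. Its stroke #0000ff means cut at S879, F1034. After flipping Y the toolpath is (218.404,139.522) → (214.640,151.107) → (204.785,158.266) → (192.605,158.266) → (182.750,151.107) → (178.986,139.522) → (182.750,127.937) → (192.605,120.778) → (204.785,120.778) → (214.640,127.937) → (218.404,139.522), returning to the start.

G21
G90
G00 X78.381 Y174.798
M3 S879
G1 X130.684 Y130.198 F1034
G1 X100.433 Y146.021 F1034
M5
G00 X156.052 Y50.422
M3 S879
G1 X150.122 Y68.673 F1034
G1 X134.597 Y79.952 F1034
G1 X115.407 Y79.952 F1034
G1 X99.882 Y68.673 F1034
G1 X93.952 Y50.422 F1034
G1 X99.882 Y32.171 F1034
G1 X115.407 Y20.892 F1034
G1 X134.597 Y20.892 F1034
G1 X150.122 Y32.171 F1034
G1 X156.052 Y50.422 F1034
M5
G00 X218.404 Y139.522
M3 S879
G1 X214.640 Y151.107 F1034
G1 X204.785 Y158.266 F1034
G1 X192.605 Y158.266 F1034
G1 X182.750 Y151.107 F1034
G1 X178.986 Y139.522 F1034
G1 X182.750 Y127.937 F1034
G1 X192.605 Y120.778 F1034
G1 X204.785 Y120.778 F1034
G1 X214.640 Y127.937 F1034
G1 X218.404 Y139.522 F1034
M5
G00 X0.000 Y0.000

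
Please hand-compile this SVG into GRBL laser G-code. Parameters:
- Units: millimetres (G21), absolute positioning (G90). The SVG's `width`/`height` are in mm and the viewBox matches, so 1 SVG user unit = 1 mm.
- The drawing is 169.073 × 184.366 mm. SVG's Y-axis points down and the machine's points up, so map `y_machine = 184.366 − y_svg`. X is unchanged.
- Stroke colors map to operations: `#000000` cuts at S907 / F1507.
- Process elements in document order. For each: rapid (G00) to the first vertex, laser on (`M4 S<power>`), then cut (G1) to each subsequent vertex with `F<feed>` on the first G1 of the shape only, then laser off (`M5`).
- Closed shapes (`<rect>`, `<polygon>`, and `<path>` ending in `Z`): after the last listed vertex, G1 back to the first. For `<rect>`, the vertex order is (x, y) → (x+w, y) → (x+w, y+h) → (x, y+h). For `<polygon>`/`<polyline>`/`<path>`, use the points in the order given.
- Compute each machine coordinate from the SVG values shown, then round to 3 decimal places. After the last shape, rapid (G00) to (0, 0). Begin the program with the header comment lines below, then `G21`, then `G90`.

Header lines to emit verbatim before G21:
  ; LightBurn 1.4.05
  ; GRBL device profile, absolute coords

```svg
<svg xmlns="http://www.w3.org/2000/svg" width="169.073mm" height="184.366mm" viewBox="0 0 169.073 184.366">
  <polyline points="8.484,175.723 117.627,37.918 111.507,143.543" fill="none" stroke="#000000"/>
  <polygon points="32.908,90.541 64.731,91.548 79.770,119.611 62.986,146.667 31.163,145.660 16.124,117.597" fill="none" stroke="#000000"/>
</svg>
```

; LightBurn 1.4.05
; GRBL device profile, absolute coords
G21
G90
G00 X8.484 Y8.643
M4 S907
G1 X117.627 Y146.448 F1507
G1 X111.507 Y40.823
M5
G00 X32.908 Y93.825
M4 S907
G1 X64.731 Y92.818 F1507
G1 X79.770 Y64.755
G1 X62.986 Y37.699
G1 X31.163 Y38.706
G1 X16.124 Y66.769
G1 X32.908 Y93.825
M5
G00 X0.000 Y0.000

Since the viewBox matches the mm dimensions, user units are millimetres directly. The only transform is the Y-flip y_m = 184.366 − y_svg.

Shape 1 is a open polyline drawn with `<polyline>`. Its stroke #000000 means cut at S907, F1507. After flipping Y the toolpath is (8.484,8.643) → (117.627,146.448) → (111.507,40.823).

Shape 2 is a regular polygon drawn with `<polygon>`. Its stroke #000000 means cut at S907, F1507. After flipping Y the toolpath is (32.908,93.825) → (64.731,92.818) → (79.770,64.755) → (62.986,37.699) → (31.163,38.706) → (16.124,66.769) → (32.908,93.825), returning to the start.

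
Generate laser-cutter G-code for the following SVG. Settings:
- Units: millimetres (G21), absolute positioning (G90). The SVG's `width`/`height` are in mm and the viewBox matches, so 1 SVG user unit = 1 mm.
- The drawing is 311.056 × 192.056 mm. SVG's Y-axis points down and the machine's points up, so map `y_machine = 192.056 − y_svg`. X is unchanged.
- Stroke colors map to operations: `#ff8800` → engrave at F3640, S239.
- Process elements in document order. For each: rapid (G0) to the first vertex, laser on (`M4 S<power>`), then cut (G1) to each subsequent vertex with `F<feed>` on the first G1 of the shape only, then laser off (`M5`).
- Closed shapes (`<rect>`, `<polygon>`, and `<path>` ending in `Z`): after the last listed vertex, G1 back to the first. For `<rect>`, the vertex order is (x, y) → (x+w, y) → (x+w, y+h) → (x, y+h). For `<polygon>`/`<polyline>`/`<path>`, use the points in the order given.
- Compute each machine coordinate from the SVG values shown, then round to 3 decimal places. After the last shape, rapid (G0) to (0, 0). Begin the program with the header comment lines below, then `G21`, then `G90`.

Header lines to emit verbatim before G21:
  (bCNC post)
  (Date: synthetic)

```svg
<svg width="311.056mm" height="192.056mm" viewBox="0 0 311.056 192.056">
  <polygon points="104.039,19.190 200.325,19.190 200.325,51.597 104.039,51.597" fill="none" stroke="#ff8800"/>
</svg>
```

viewBox `0 0 311.056 192.056` with mm width/height → 1 unit = 1 mm. Flip: y_m = 192.056 − y_svg.

**Shape 1** — `<polygon>` rectangle, stroke `#ff8800` → engrave (S239, F3640). Machine vertices: (104.039,172.866) → (200.325,172.866) → (200.325,140.459) → (104.039,140.459) → (104.039,172.866). Closed: final G1 returns to the first vertex.

(bCNC post)
(Date: synthetic)
G21
G90
G0 X104.039 Y172.866
M4 S239
G1 X200.325 Y172.866 F3640
G1 X200.325 Y140.459
G1 X104.039 Y140.459
G1 X104.039 Y172.866
M5
G0 X0.000 Y0.000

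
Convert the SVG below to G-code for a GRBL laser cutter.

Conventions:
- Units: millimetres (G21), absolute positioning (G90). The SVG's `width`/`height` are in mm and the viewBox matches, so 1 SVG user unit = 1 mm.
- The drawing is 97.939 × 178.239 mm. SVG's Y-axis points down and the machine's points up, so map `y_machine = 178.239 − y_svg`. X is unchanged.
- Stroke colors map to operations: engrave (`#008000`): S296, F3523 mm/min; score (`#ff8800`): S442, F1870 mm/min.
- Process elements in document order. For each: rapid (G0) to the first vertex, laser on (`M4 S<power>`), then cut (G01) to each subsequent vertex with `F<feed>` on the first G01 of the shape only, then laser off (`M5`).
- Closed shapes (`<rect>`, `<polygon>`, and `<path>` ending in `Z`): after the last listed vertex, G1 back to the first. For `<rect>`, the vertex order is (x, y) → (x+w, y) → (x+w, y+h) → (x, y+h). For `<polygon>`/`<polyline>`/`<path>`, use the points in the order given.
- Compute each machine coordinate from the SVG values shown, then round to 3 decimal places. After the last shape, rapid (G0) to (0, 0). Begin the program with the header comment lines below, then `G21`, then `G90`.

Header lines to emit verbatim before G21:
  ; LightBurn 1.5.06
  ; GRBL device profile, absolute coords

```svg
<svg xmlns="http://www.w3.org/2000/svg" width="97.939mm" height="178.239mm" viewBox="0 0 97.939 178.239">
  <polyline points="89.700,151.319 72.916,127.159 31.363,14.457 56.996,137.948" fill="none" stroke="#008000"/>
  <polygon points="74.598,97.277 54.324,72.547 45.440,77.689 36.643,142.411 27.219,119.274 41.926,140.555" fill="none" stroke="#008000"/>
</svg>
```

viewBox `0 0 97.939 178.239` with mm width/height → 1 unit = 1 mm. Flip: y_m = 178.239 − y_svg.

**Shape 1** — `<polyline>` open polyline, stroke `#008000` → engrave (S296, F3523). Machine vertices: (89.700,26.920) → (72.916,51.080) → (31.363,163.782) → (56.996,40.291). Open path.

**Shape 2** — `<polygon>` closed polygon, stroke `#008000` → engrave (S296, F3523). Machine vertices: (74.598,80.962) → (54.324,105.692) → (45.440,100.550) → (36.643,35.828) → (27.219,58.965) → (41.926,37.684) → (74.598,80.962). Closed: final G1 returns to the first vertex.

; LightBurn 1.5.06
; GRBL device profile, absolute coords
G21
G90
G0 X89.700 Y26.920
M4 S296
G01 X72.916 Y51.080 F3523
G01 X31.363 Y163.782
G01 X56.996 Y40.291
M5
G0 X74.598 Y80.962
M4 S296
G01 X54.324 Y105.692 F3523
G01 X45.440 Y100.550
G01 X36.643 Y35.828
G01 X27.219 Y58.965
G01 X41.926 Y37.684
G01 X74.598 Y80.962
M5
G0 X0.000 Y0.000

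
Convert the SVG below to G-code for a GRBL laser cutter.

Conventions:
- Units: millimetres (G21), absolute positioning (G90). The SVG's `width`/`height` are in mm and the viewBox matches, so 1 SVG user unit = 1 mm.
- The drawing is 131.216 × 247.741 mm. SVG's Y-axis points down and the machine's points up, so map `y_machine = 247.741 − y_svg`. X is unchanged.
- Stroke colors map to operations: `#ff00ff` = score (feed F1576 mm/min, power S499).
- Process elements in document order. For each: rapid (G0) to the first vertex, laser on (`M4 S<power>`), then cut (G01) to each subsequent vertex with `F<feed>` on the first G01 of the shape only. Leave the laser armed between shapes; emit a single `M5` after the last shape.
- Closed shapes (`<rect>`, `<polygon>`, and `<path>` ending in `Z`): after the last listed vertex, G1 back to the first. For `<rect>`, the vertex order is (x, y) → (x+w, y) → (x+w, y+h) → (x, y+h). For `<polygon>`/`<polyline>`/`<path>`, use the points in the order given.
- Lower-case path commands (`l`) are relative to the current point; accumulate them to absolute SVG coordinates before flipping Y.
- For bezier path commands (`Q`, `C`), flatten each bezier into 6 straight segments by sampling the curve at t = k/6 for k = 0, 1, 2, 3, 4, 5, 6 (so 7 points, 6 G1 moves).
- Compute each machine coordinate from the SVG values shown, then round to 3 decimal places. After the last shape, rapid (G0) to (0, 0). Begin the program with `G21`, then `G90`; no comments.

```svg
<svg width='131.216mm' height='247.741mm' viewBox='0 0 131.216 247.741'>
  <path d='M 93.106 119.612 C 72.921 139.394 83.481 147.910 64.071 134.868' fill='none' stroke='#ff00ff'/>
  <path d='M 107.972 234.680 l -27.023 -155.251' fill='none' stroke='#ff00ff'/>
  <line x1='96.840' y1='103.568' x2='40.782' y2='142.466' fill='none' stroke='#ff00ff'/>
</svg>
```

viewBox `0 0 131.216 247.741` with mm width/height → 1 unit = 1 mm. Flip: y_m = 247.741 − y_svg.

**Shape 1** — `<path>` cubic bezier, stroke `#ff00ff` → score (S499, F1576). Control points (SVG): P0=(93.106,119.612), P1=(72.921,139.394), P2=(83.481,147.910), P3=(64.071,134.868); sampled at t=k/6. Machine vertices: (93.106,128.129) → (85.294,119.224) → (80.921,112.484) → (78.298,108.192) → (75.740,106.636) → (71.560,108.101) → (64.071,112.873). Open path.

**Shape 2** — `<path>` line segment, stroke `#ff00ff` → score (S499, F1576). Machine vertices: (107.972,13.061) → (80.949,168.312). Open path.

**Shape 3** — `<line>` line segment, stroke `#ff00ff` → score (S499, F1576). Machine vertices: (96.840,144.173) → (40.782,105.275). Open path.

G21
G90
G0 X93.106 Y128.129
M4 S499
G01 X85.294 Y119.224 F1576
G01 X80.921 Y112.484
G01 X78.298 Y108.192
G01 X75.740 Y106.636
G01 X71.560 Y108.101
G01 X64.071 Y112.873
G0 X107.972 Y13.061
M4 S499
G01 X80.949 Y168.312 F1576
G0 X96.840 Y144.173
M4 S499
G01 X40.782 Y105.275 F1576
M5
G0 X0.000 Y0.000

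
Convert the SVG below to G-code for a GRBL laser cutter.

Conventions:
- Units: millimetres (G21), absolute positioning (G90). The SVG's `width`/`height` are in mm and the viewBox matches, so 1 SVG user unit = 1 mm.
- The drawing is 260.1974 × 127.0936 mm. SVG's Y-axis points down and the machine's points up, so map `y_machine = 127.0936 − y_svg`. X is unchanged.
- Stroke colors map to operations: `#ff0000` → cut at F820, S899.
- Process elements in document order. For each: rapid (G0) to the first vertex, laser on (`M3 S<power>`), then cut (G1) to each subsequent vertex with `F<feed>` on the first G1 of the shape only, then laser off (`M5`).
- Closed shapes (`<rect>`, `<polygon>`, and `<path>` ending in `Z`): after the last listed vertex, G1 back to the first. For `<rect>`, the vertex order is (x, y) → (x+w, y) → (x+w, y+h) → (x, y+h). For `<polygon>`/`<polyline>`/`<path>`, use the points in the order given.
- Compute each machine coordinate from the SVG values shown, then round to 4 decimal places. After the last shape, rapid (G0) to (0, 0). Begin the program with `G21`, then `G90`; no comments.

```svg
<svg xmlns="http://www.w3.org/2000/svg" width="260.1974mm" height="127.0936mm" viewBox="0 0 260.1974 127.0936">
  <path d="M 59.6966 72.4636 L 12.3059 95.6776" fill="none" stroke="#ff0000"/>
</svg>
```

G21
G90
G0 X59.6966 Y54.6300
M3 S899
G1 X12.3059 Y31.4160 F820
M5
G0 X0.0000 Y0.0000

Since the viewBox matches the mm dimensions, user units are millimetres directly. The only transform is the Y-flip y_m = 127.0936 − y_svg.

Shape 1 is a line segment drawn with `<path>`. Its stroke #ff0000 means cut at S899, F820. After flipping Y the toolpath is (59.6966,54.6300) → (12.3059,31.4160).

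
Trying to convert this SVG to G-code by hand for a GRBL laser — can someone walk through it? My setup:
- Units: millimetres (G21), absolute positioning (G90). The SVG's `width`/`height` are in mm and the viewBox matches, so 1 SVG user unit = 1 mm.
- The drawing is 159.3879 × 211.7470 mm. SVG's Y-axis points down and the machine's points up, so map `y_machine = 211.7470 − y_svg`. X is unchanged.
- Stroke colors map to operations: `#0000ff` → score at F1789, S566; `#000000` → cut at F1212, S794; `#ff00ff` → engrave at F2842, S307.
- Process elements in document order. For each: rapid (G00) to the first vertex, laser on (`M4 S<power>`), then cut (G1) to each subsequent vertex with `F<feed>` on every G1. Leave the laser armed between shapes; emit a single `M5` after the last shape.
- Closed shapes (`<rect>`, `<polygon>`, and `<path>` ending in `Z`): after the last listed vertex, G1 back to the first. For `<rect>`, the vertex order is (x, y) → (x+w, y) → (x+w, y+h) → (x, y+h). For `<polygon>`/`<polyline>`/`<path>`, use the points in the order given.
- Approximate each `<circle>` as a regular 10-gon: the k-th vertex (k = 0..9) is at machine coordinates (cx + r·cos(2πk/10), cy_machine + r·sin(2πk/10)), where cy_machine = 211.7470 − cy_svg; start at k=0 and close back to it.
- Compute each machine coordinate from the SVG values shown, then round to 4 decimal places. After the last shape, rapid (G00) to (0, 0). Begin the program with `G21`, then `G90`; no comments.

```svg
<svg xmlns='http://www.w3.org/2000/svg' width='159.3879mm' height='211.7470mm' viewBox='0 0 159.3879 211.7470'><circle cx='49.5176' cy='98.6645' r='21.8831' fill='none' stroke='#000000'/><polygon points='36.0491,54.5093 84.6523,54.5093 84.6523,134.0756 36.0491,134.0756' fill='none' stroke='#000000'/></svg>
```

G21
G90
G00 X71.4007 Y113.0825
M4 S794
G1 X67.2214 Y125.9451 F1212
G1 X56.2798 Y133.8946 F1212
G1 X42.7554 Y133.8946 F1212
G1 X31.8138 Y125.9451 F1212
G1 X27.6345 Y113.0825 F1212
G1 X31.8138 Y100.2199 F1212
G1 X42.7554 Y92.2704 F1212
G1 X56.2798 Y92.2704 F1212
G1 X67.2214 Y100.2199 F1212
G1 X71.4007 Y113.0825 F1212
G00 X36.0491 Y157.2377
M4 S794
G1 X84.6523 Y157.2377 F1212
G1 X84.6523 Y77.6714 F1212
G1 X36.0491 Y77.6714 F1212
G1 X36.0491 Y157.2377 F1212
M5
G00 X0.0000 Y0.0000

viewBox `0 0 159.3879 211.7470` with mm width/height → 1 unit = 1 mm. Flip: y_m = 211.7470 − y_svg.

**Shape 1** — `<circle>` circle, stroke `#000000` → cut (S794, F1212). Machine vertices: (71.4007,113.0825) → (67.2214,125.9451) → (56.2798,133.8946) → (42.7554,133.8946) → (31.8138,125.9451) → (27.6345,113.0825) → (31.8138,100.2199) → (42.7554,92.2704) → (56.2798,92.2704) → (67.2214,100.2199) → (71.4007,113.0825). Closed: final G1 returns to the first vertex.

**Shape 2** — `<polygon>` rectangle, stroke `#000000` → cut (S794, F1212). Machine vertices: (36.0491,157.2377) → (84.6523,157.2377) → (84.6523,77.6714) → (36.0491,77.6714) → (36.0491,157.2377). Closed: final G1 returns to the first vertex.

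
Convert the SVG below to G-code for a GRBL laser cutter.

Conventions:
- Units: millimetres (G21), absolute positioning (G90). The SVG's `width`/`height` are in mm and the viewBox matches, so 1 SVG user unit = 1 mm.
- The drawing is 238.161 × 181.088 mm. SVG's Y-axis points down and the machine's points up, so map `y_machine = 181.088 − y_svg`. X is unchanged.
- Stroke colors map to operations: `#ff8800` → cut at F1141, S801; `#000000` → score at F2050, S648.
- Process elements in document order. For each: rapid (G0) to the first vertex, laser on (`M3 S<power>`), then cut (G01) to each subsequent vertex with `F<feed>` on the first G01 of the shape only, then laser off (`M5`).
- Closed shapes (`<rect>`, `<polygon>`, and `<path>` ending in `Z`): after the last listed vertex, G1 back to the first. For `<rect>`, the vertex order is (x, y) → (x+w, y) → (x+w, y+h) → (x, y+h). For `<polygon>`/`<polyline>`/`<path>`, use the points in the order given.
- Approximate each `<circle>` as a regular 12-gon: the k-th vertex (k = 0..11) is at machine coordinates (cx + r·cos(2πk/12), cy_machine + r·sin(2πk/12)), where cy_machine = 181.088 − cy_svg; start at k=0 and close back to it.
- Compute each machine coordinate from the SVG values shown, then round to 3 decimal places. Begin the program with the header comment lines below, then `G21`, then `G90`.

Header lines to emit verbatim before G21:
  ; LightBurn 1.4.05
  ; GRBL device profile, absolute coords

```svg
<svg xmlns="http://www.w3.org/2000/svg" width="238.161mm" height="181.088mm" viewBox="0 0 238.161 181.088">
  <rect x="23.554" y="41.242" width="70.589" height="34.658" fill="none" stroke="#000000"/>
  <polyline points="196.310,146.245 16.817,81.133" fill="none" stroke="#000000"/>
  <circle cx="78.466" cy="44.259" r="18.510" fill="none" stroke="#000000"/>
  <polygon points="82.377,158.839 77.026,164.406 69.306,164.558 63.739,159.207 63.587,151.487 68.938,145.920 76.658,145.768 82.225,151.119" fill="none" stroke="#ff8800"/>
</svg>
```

; LightBurn 1.4.05
; GRBL device profile, absolute coords
G21
G90
G0 X23.554 Y139.846
M3 S648
G01 X94.143 Y139.846 F2050
G01 X94.143 Y105.188
G01 X23.554 Y105.188
G01 X23.554 Y139.846
M5
G0 X196.310 Y34.843
M3 S648
G01 X16.817 Y99.955 F2050
M5
G0 X96.976 Y136.829
M3 S648
G01 X94.496 Y146.084 F2050
G01 X87.721 Y152.859
G01 X78.466 Y155.339
G01 X69.211 Y152.859
G01 X62.436 Y146.084
G01 X59.956 Y136.829
G01 X62.436 Y127.574
G01 X69.211 Y120.799
G01 X78.466 Y118.319
G01 X87.721 Y120.799
G01 X94.496 Y127.574
G01 X96.976 Y136.829
M5
G0 X82.377 Y22.249
M3 S801
G01 X77.026 Y16.682 F1141
G01 X69.306 Y16.530
G01 X63.739 Y21.881
G01 X63.587 Y29.601
G01 X68.938 Y35.168
G01 X76.658 Y35.320
G01 X82.225 Y29.969
G01 X82.377 Y22.249
M5

1 u = 1 mm; y_m = 181.088 − y.

[1] `<rect>` rectangle, #000000→score S648 F2050: (23.554,139.846) → (94.143,139.846) → (94.143,105.188) → (23.554,105.188) → (23.554,139.846) (closed)

[2] `<polyline>` line segment, #000000→score S648 F2050: (196.310,34.843) → (16.817,99.955)

[3] `<circle>` circle, #000000→score S648 F2050: (96.976,136.829) → (94.496,146.084) → (87.721,152.859) → (78.466,155.339) → (69.211,152.859) → (62.436,146.084) → (59.956,136.829) → (62.436,127.574) → (69.211,120.799) → (78.466,118.319) → (87.721,120.799) → (94.496,127.574) → (96.976,136.829) (closed)

[4] `<polygon>` regular polygon, #ff8800→cut S801 F1141: (82.377,22.249) → (77.026,16.682) → (69.306,16.530) → (63.739,21.881) → (63.587,29.601) → (68.938,35.168) → (76.658,35.320) → (82.225,29.969) → (82.377,22.249) (closed)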